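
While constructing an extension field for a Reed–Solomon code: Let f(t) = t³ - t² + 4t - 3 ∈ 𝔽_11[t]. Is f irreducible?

No

Check each element of 𝔽_11 for a root: f(0)=8, f(1)=1, f(2)=9, f(3)=5, f(4)=6, f(5)=7, f(6)=3, f(7)=0, f(8)=4, f(9)=10, f(10)=2.
f(7) = 0, so (t − 7) divides f(t); f is reducible.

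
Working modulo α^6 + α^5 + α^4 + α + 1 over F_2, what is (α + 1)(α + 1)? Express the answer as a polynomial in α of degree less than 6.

α^2 + 1

Multiply in F_2[α]: (α + 1)·(α + 1) = α^2 + 1.
Reduced: α^2 + 1.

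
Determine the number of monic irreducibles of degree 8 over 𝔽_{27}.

35303625630

Gauss's count: N_{27}(8) = (1/8) Σ_{d|8} μ(8/d)·27^d.
Divisors of 8: 1, 2, 4, 8; μ(8/d) for each: 0, 0, -1, 1.
Σ = − 27^4 + 27^8 = 282429005040.
N = 282429005040/8 = 35303625630.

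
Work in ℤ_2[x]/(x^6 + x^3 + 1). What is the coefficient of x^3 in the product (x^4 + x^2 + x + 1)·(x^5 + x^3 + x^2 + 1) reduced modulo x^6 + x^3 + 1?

Multiply in ℤ_2[x]: (x^4 + x^2 + x + 1)·(x^5 + x^3 + x^2 + 1) = x^9 + x^4 + x + 1.
Reduce using x^6 ≡ x^3 + 1 (mod x^6 + x^3 + 1).
Reduced: x^4 + x.

0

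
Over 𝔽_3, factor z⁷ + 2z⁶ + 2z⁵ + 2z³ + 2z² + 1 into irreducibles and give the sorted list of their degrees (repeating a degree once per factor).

Write h(z) = z⁷ + 2z⁶ + 2z⁵ + 2z³ + 2z² + 1.
Roots in 𝔽_3: h(0) = 1; h(1) = 1; h(2) = 0 → root.
Linear factors from roots: (z + 1).
Complete factorization: h(z) = (z + 1)·(z² + z + 2)·(z⁴ + 2z² + 2).
Factor degrees with multiplicity: 1 + 2 + 4 = 7.

1, 2, 4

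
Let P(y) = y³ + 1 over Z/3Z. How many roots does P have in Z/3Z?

1

Evaluate at each of the 3 elements of Z/3Z:
P(0) = 1; P(1) = 2; P(2) = 0 → root.
Roots: {2}.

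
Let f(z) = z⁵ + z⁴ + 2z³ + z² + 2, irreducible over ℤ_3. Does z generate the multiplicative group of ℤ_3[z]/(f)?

|GF(3^5)^×| = 3^5 − 1 = 242. Prime factorization: 242 = 2·11^2.
f is primitive ⇔ z has order 242 in GF(3)[z]/(f), i.e. z^(242/q) ≠ 1 for each prime q | 242.
z^(121) mod f = 1
z^(22) mod f = 1
Since z^(121) = 1, the order of z divides 121 < 242; not primitive.

No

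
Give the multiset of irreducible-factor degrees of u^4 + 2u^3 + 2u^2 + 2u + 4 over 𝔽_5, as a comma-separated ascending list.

4

Write f(u) = u^4 + 2u^3 + 2u^2 + 2u + 4.
Roots in 𝔽_5: f(0) = 4; f(1) = 1; f(2) = 3; f(3) = 3; f(4) = 3.
Complete factorization: f(u) = (u^4 + 2u^3 + 2u^2 + 2u + 4).
Factor degrees with multiplicity: 4 = 4.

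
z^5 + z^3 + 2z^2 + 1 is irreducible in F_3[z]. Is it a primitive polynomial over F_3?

Yes

Write f(z) = z^5 + z^3 + 2z^2 + 1.
|GF(3^5)^×| = 3^5 − 1 = 242. Prime factorization: 242 = 2·11^2.
f is primitive ⇔ z has order 242 in GF(3)[z]/(f), i.e. z^(242/q) ≠ 1 for each prime q | 242.
z^(121) mod f = 2.
z^(22) mod f = z^4 + 2z^2 + z + 2.
None equal 1, so z has full order 242; f is primitive.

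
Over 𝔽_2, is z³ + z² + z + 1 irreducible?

No

Write f(z) = z³ + z² + z + 1.
Check for roots in 𝔽_2: f(0) = 1; f(1) = 0 → root.
f(1) = 0, so (z − 1) divides f(z); f is reducible.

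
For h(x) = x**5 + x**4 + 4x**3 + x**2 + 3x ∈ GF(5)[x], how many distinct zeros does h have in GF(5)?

4

Evaluate at each of the 5 elements of GF(5):
h(0) = 0 → root; h(1) = 0 → root; h(2) = 0 → root; h(3) = 0 → root; h(4) = 4.
Roots: {0, 1, 2, 3}.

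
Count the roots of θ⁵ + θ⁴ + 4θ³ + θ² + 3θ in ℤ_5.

Write g(θ) = θ⁵ + θ⁴ + 4θ³ + θ² + 3θ.
Evaluate at each of the 5 elements of ℤ_5:
g(0) = 0 → root; g(1) = 0 → root; g(2) = 0 → root; g(3) = 0 → root; g(4) = 4.
Roots: {0, 1, 2, 3}.

4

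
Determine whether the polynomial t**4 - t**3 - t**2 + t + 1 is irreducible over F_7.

Write f(t) = t**4 - t**3 - t**2 + t + 1.
Check for roots in F_7: f(0) = 1; f(1) = 1; f(2) = 0 → root; f(3) = 0 → root; f(4) = 6; f(5) = 5; f(6) = 1.
f(2) = 0, so (t − 2) divides f(t); f is reducible.

No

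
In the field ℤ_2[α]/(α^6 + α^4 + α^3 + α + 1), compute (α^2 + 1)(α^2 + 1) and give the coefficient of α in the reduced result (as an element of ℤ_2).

Multiply in ℤ_2[α]: (α^2 + 1)·(α^2 + 1) = α^4 + 1.
Reduced: α^4 + 1.

0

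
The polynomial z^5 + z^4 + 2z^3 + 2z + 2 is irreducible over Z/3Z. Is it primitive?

No

Write f(z) = z^5 + z^4 + 2z^3 + 2z + 2.
|GF(3^5)^×| = 3^5 − 1 = 242. Prime factorization: 242 = 2·11^2.
f is primitive ⇔ z has order 242 in GF(3)[z]/(f), i.e. z^(242/q) ≠ 1 for each prime q | 242.
z^(121) mod f = 1
z^(22) mod f = z^4 + 2z.
Since z^(121) = 1, the order of z divides 121 < 242; not primitive.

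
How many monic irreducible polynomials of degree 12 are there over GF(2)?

335

By the necklace-counting formula, N_2(12) = (1/12) Σ_{d|12} μ(12/d)·2^d.
Divisors of 12: 1, 2, 3, 4, 6, 12; μ(12/d) for each: 0, 1, 0, -1, -1, 1.
Σ = 2^2 − 2^4 − 2^6 + 2^12 = 4020.
N = 4020/12 = 335.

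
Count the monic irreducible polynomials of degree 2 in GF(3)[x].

3

Gauss's count: N_{3}(2) = (1/2) Σ_{d|2} μ(2/d)·3^d.
Divisors of 2: 1, 2; μ(2/d) for each: -1, 1.
Σ = − 3^1 + 3^2 = 6.
N = 6/2 = 3.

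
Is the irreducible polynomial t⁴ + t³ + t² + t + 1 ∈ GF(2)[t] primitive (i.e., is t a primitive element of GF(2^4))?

No

Write f(t) = t⁴ + t³ + t² + t + 1.
|GF(2^4)^×| = 2^4 − 1 = 15. Prime factorization: 15 = 3·5.
f is primitive ⇔ t has order 15 in GF(2)[t]/(f), i.e. t^(15/q) ≠ 1 for each prime q | 15.
t^(5) mod f = 1
t^(3) mod f = t³.
Since t^(5) = 1, the order of t divides 5 < 15; not primitive.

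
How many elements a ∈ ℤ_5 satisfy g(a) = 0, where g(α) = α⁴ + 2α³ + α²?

2

Evaluate at each of the 5 elements of ℤ_5:
g(0) = 0 → root; g(1) = 4; g(2) = 1; g(3) = 4; g(4) = 0 → root.
Roots: {0, 4}.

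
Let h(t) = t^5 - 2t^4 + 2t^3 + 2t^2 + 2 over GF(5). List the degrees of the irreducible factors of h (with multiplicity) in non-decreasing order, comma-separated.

Roots in GF(5): h(0) = 2; h(1) = 0 → root; h(2) = 1; h(3) = 0 → root; h(4) = 4.
Linear factors from roots: (t - 1), (t + 2).
Complete factorization: h(t) = (t - 1)·(t + 2)^2·(t^2 + 2).
Factor degrees with multiplicity: 1 + 1 + 1 + 2 = 5.

1, 1, 1, 2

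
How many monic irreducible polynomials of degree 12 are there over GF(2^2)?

Gauss's count: N_{4}(12) = (1/12) Σ_{d|12} μ(12/d)·4^d.
Divisors of 12: 1, 2, 3, 4, 6, 12; μ(12/d) for each: 0, 1, 0, -1, -1, 1.
Σ = 4^2 − 4^4 − 4^6 + 4^12 = 16772880.
N = 16772880/12 = 1397740.

1397740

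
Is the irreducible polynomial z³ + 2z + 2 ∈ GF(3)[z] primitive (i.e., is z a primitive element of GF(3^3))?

Write f(z) = z³ + 2z + 2.
|GF(3^3)^×| = 3^3 − 1 = 26. Prime factorization: 26 = 2·13.
f is primitive ⇔ z has order 26 in GF(3)[z]/(f), i.e. z^(26/q) ≠ 1 for each prime q | 26.
z^(13) mod f = 1
z^(2) mod f = z².
Since z^(13) = 1, the order of z divides 13 < 26; not primitive.

No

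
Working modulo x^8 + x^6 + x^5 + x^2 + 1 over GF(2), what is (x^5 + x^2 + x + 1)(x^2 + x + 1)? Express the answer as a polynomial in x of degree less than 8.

x^7 + x^6 + x^5 + x^4 + x^2 + 1

Multiply in GF(2)[x]: (x^5 + x^2 + x + 1)·(x^2 + x + 1) = x^7 + x^6 + x^5 + x^4 + x^2 + 1.
Reduced: x^7 + x^6 + x^5 + x^4 + x^2 + 1.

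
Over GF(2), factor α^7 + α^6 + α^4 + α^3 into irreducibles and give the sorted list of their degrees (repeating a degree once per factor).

1, 1, 1, 1, 1, 2

Write g(α) = α^7 + α^6 + α^4 + α^3.
Roots in GF(2): g(0) = 0 → root; g(1) = 0 → root.
Linear factors from roots: (α), (α + 1).
Complete factorization: g(α) = (α + 1)^2·(α)^3·(α^2 + α + 1).
Factor degrees with multiplicity: 1 + 1 + 1 + 1 + 1 + 2 = 7.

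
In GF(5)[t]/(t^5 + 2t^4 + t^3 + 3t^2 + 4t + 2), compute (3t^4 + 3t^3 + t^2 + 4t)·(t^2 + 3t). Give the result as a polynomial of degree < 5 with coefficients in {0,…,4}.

Multiply in GF(5)[t]: (3t^4 + 3t^3 + t^2 + 4t)·(t^2 + 3t) = 3t^6 + 2t^5 + 2t^3 + 2t^2.
Reduce using t^5 ≡ 3t^4 + 4t^3 + 2t^2 + t + 3 (mod t^5 + 2t^4 + t^3 + 3t^2 + 4t + 2).
Reduced: 2t^3 + 2t^2 + 3.

2t^3 + 2t^2 + 3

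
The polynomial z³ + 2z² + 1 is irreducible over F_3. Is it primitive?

Write f(z) = z³ + 2z² + 1.
|GF(3^3)^×| = 3^3 − 1 = 26. Prime factorization: 26 = 2·13.
f is primitive ⇔ z has order 26 in GF(3)[z]/(f), i.e. z^(26/q) ≠ 1 for each prime q | 26.
z^(13) mod f = 2.
z^(2) mod f = z².
None equal 1, so z has full order 26; f is primitive.

Yes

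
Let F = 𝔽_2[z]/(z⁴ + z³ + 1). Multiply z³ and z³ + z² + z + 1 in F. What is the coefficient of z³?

Multiply in 𝔽_2[z]: (z³)·(z³ + z² + z + 1) = z⁶ + z⁵ + z⁴ + z³.
Reduce using z⁴ ≡ z³ + 1 (mod z⁴ + z³ + 1).
Reduced: z² + 1.

0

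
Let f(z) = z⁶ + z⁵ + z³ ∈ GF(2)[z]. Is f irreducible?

Check for roots in GF(2): f(0) = 0 → root; f(1) = 1.
f(0) = 0, so (z) divides f(z); f is reducible.

No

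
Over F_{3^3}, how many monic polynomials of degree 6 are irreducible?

64566684

Gauss's count: N_{27}(6) = (1/6) Σ_{d|6} μ(6/d)·27^d.
Divisors of 6: 1, 2, 3, 6; μ(6/d) for each: 1, -1, -1, 1.
Σ = 27^1 − 27^2 − 27^3 + 27^6 = 387400104.
N = 387400104/6 = 64566684.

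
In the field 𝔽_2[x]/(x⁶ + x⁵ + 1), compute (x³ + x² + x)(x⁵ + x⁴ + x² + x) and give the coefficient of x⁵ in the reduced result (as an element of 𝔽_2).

1

Multiply in 𝔽_2[x]: (x³ + x² + x)·(x⁵ + x⁴ + x² + x) = x⁸ + x².
Reduce using x⁶ ≡ x⁵ + 1 (mod x⁶ + x⁵ + 1).
Reduced: x⁵ + x + 1.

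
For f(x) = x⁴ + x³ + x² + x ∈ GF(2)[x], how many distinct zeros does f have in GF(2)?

Evaluate at each of the 2 elements of GF(2):
f(0) = 0 → root; f(1) = 0 → root.
Roots: {0, 1}.

2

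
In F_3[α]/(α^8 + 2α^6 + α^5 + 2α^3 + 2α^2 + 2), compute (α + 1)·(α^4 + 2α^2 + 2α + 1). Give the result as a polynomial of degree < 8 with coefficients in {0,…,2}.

Multiply in F_3[α]: (α + 1)·(α^4 + 2α^2 + 2α + 1) = α^5 + α^4 + 2α^3 + α^2 + 1.
Reduced: α^5 + α^4 + 2α^3 + α^2 + 1.

α^5 + α^4 + 2α^3 + α^2 + 1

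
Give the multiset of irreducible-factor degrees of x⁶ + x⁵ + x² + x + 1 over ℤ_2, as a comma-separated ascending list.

6

Write f(x) = x⁶ + x⁵ + x² + x + 1.
Roots in ℤ_2: f(0) = 1; f(1) = 1.
Complete factorization: f(x) = (x⁶ + x⁵ + x² + x + 1).
Factor degrees with multiplicity: 6 = 6.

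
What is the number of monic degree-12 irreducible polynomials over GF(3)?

The number of monic irreducibles of degree 12 over GF(3) is (1/12)·Σ_{d∣12} μ(12/d) 3^d.
Divisors of 12: 1, 2, 3, 4, 6, 12; μ(12/d) for each: 0, 1, 0, -1, -1, 1.
Σ = 3^2 − 3^4 − 3^6 + 3^12 = 530640.
N = 530640/12 = 44220.

44220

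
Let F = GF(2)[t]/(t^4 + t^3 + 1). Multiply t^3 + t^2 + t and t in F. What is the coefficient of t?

0

Multiply in GF(2)[t]: (t^3 + t^2 + t)·(t) = t^4 + t^3 + t^2.
Reduce using t^4 ≡ t^3 + 1 (mod t^4 + t^3 + 1).
Reduced: t^2 + 1.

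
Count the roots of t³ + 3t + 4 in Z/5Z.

Write h(t) = t³ + 3t + 4.
Evaluate at each of the 5 elements of Z/5Z:
h(0) = 4; h(1) = 3; h(2) = 3; h(3) = 0 → root; h(4) = 0 → root.
Roots: {3, 4}.

2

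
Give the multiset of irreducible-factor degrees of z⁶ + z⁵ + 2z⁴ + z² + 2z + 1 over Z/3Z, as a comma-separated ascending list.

Write f(z) = z⁶ + z⁵ + 2z⁴ + z² + 2z + 1.
Roots in Z/3Z: f(0) = 1; f(1) = 2; f(2) = 2.
Complete factorization: f(z) = (z⁶ + z⁵ + 2z⁴ + z² + 2z + 1).
Factor degrees with multiplicity: 6 = 6.

6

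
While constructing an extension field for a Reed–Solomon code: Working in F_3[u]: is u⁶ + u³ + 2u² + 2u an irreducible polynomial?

Write h(u) = u⁶ + u³ + 2u² + 2u.
Check for roots in F_3: h(0) = 0 → root; h(1) = 0 → root; h(2) = 0 → root.
h(0) = 0, so (u) divides h(u); h is reducible.

No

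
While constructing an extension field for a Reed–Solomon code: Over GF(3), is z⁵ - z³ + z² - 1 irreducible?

Write g(z) = z⁵ - z³ + z² - 1.
Check for roots in GF(3): g(0) = 2; g(1) = 0 → root; g(2) = 0 → root.
g(1) = 0, so (z − 1) divides g(z); g is reducible.

No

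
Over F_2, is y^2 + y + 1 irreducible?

Write f(y) = y^2 + y + 1.
Check for roots in F_2: f(0) = 1; f(1) = 1.
No roots. A degree-2 polynomial over a field with no linear factor is irreducible.

Yes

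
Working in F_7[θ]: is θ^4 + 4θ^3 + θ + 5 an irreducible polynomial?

Yes

Write f(θ) = θ^4 + 4θ^3 + θ + 5.
Check for roots in F_7: f(0) = 5; f(1) = 4; f(2) = 6; f(3) = 1; f(4) = 3; f(5) = 1; f(6) = 1.
No roots, so no linear factors.
Degree-2 irreducible divisors: test the 21 monic irreducibles of degree 2 over GF(7).
None of them divide f (all give nonzero remainder).
No irreducible factor of degree ≤ 2 exists, so f is irreducible over GF(7).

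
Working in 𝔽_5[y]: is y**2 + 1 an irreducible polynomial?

No

Write g(y) = y**2 + 1.
Check for roots in 𝔽_5: g(0) = 1; g(1) = 2; g(2) = 0 → root; g(3) = 0 → root; g(4) = 2.
g(2) = 0, so (y − 2) divides g(y); g is reducible.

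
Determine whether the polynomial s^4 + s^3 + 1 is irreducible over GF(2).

Yes

Write m(s) = s^4 + s^3 + 1.
Check for roots in GF(2): m(0) = 1; m(1) = 1.
No roots, so no linear factors.
Monic irreducibles of degree 2 over GF(2): s^2 + s + 1.
None of them divide m (all give nonzero remainder).
No irreducible factor of degree ≤ 2 exists, so m is irreducible over GF(2).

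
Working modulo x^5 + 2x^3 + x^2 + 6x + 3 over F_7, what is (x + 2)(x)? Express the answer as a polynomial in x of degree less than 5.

Multiply in F_7[x]: (x + 2)·(x) = x^2 + 2x.
Reduced: x^2 + 2x.

x^2 + 2x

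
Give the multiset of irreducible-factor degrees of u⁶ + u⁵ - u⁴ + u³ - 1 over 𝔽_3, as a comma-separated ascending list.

Write g(u) = u⁶ + u⁵ - u⁴ + u³ - 1.
Roots in 𝔽_3: g(0) = 2; g(1) = 1; g(2) = 0 → root.
Linear factors from roots: (u + 1).
Complete factorization: g(u) = (u + 1)^2·(u² + 1)·(u² - u - 1).
Factor degrees with multiplicity: 1 + 1 + 2 + 2 = 6.

1, 1, 2, 2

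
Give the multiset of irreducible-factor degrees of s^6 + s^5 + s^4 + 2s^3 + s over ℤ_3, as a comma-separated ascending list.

Write h(s) = s^6 + s^5 + s^4 + 2s^3 + s.
Roots in ℤ_3: h(0) = 0 → root; h(1) = 0 → root; h(2) = 1.
Linear factors from roots: (s), (s + 2).
Complete factorization: h(s) = (s)·(s + 2)·(s^2 + 1)·(s^2 + 2s + 2).
Factor degrees with multiplicity: 1 + 1 + 2 + 2 = 6.

1, 1, 2, 2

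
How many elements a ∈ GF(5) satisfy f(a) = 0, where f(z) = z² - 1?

2

Evaluate at each of the 5 elements of GF(5):
f(0) = 4; f(1) = 0 → root; f(2) = 3; f(3) = 3; f(4) = 0 → root.
Roots: {1, 4}.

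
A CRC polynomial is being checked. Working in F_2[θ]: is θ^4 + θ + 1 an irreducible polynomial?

Write h(θ) = θ^4 + θ + 1.
Check for roots in F_2: h(0) = 1; h(1) = 1.
No roots, so no linear factors.
Monic irreducibles of degree 2 over GF(2): θ^2 + θ + 1.
None of them divide h (all give nonzero remainder).
No irreducible factor of degree ≤ 2 exists, so h is irreducible over GF(2).

Yes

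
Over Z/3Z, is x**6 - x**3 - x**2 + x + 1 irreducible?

Yes

Write g(x) = x**6 - x**3 - x**2 + x + 1.
Check for roots in Z/3Z: g(0) = 1; g(1) = 1; g(2) = 1.
No roots, so no linear factors.
Monic irreducibles of degree 2 over GF(3): x**2 + 1, x**2 + x - 1, x**2 - x - 1.
None of them divide g (all give nonzero remainder).
Degree-3 irreducible divisors: test the 8 monic irreducibles of degree 3 over GF(3).
None of them divide g (all give nonzero remainder).
No irreducible factor of degree ≤ 3 exists, so g is irreducible over GF(3).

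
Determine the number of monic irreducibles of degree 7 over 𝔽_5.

11160

The number of monic irreducibles of degree 7 over GF(5) is (1/7)·Σ_{d∣7} μ(7/d) 5^d.
Divisors of 7: 1, 7; μ(7/d) for each: -1, 1.
Σ = − 5^1 + 5^7 = 78120.
N = 78120/7 = 11160.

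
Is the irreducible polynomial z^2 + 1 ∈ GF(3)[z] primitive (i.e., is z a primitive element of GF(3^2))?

Write f(z) = z^2 + 1.
|GF(3^2)^×| = 3^2 − 1 = 8. Prime factorization: 8 = 2^3.
f is primitive ⇔ z has order 8 in GF(3)[z]/(f), i.e. z^(8/q) ≠ 1 for each prime q | 8.
z^(4) mod f = 1
Since z^(4) = 1, the order of z divides 4 < 8; not primitive.

No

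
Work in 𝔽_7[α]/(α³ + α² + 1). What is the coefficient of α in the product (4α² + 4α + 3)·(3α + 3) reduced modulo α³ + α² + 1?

0

Multiply in 𝔽_7[α]: (4α² + 4α + 3)·(3α + 3) = 5α³ + 3α² + 2.
Reduce using α³ ≡ 6α² + 6 (mod α³ + α² + 1).
Reduced: 5α² + 4.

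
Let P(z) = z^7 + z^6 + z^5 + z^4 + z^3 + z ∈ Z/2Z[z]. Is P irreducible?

No

Check for roots in Z/2Z: P(0) = 0 → root; P(1) = 0 → root.
P(0) = 0, so (z) divides P(z); P is reducible.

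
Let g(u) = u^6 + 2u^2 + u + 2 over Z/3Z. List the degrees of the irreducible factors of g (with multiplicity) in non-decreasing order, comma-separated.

Roots in Z/3Z: g(0) = 2; g(1) = 0 → root; g(2) = 1.
Linear factors from roots: (u + 2).
Complete factorization: g(u) = (u + 2)·(u^2 + u + 2)·(u^3 + 2u + 2).
Factor degrees with multiplicity: 1 + 2 + 3 = 6.

1, 2, 3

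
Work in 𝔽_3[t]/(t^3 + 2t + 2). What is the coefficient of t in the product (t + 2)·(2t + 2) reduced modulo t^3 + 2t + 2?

0

Multiply in 𝔽_3[t]: (t + 2)·(2t + 2) = 2t^2 + 1.
Reduced: 2t^2 + 1.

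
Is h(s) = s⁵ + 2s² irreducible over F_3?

No

Check for roots in F_3: h(0) = 0 → root; h(1) = 0 → root; h(2) = 1.
h(0) = 0, so (s) divides h(s); h is reducible.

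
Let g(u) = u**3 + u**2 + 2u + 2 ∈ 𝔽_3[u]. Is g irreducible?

Check for roots in 𝔽_3: g(0) = 2; g(1) = 0 → root; g(2) = 0 → root.
g(1) = 0, so (u − 1) divides g(u); g is reducible.

No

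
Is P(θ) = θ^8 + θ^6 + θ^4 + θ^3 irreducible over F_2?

Check for roots in F_2: P(0) = 0 → root; P(1) = 0 → root.
P(0) = 0, so (θ) divides P(θ); P is reducible.

No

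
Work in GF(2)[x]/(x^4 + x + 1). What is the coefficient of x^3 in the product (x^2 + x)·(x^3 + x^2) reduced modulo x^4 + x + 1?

1

Multiply in GF(2)[x]: (x^2 + x)·(x^3 + x^2) = x^5 + x^3.
Reduce using x^4 ≡ x + 1 (mod x^4 + x + 1).
Reduced: x^3 + x^2 + x.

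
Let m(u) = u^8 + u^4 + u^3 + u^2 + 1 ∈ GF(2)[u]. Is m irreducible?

Check for roots in GF(2): m(0) = 1; m(1) = 1.
No roots, so no linear factors.
Monic irreducibles of degree 2 over GF(2): u^2 + u + 1.
None of them divide m (all give nonzero remainder).
Monic irreducibles of degree 3 over GF(2): u^3 + u + 1, u^3 + u^2 + 1.
None of them divide m (all give nonzero remainder).
Monic irreducibles of degree 4 over GF(2): u^4 + u + 1, u^4 + u^3 + 1, u^4 + u^3 + u^2 + u + 1.
None of them divide m (all give nonzero remainder).
No irreducible factor of degree ≤ 4 exists, so m is irreducible over GF(2).

Yes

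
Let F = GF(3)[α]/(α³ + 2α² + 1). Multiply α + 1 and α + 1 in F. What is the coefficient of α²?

1

Multiply in GF(3)[α]: (α + 1)·(α + 1) = α² + 2α + 1.
Reduced: α² + 2α + 1.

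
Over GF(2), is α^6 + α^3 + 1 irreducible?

Yes

Write h(α) = α^6 + α^3 + 1.
Check for roots in GF(2): h(0) = 1; h(1) = 1.
No roots, so no linear factors.
Monic irreducibles of degree 2 over GF(2): α^2 + α + 1.
None of them divide h (all give nonzero remainder).
Monic irreducibles of degree 3 over GF(2): α^3 + α + 1, α^3 + α^2 + 1.
None of them divide h (all give nonzero remainder).
No irreducible factor of degree ≤ 3 exists, so h is irreducible over GF(2).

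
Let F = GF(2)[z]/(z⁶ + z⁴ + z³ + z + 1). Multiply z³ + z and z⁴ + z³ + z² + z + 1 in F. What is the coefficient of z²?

0

Multiply in GF(2)[z]: (z³ + z)·(z⁴ + z³ + z² + z + 1) = z⁷ + z⁶ + z² + z.
Reduce using z⁶ ≡ z⁴ + z³ + z + 1 (mod z⁶ + z⁴ + z³ + z + 1).
Reduced: z⁵ + z³ + z + 1.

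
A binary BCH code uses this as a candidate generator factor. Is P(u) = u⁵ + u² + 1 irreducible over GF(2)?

Check for roots in GF(2): P(0) = 1; P(1) = 1.
No roots, so no linear factors.
Monic irreducibles of degree 2 over GF(2): u² + u + 1.
None of them divide P (all give nonzero remainder).
No irreducible factor of degree ≤ 2 exists, so P is irreducible over GF(2).

Yes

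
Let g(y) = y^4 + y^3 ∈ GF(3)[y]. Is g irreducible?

No

Check for roots in GF(3): g(0) = 0 → root; g(1) = 2; g(2) = 0 → root.
g(0) = 0, so (y) divides g(y); g is reducible.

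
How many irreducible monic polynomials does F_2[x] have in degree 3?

Gauss's count: N_{2}(3) = (1/3) Σ_{d|3} μ(3/d)·2^d.
Divisors of 3: 1, 3; μ(3/d) for each: -1, 1.
Σ = − 2^1 + 2^3 = 6.
N = 6/3 = 2.

2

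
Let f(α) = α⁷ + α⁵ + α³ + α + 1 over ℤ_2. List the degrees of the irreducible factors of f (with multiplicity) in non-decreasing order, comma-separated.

Roots in ℤ_2: f(0) = 1; f(1) = 1.
Complete factorization: f(α) = (α⁷ + α⁵ + α³ + α + 1).
Factor degrees with multiplicity: 7 = 7.

7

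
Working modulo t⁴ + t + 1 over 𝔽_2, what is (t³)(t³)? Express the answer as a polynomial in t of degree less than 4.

Multiply in 𝔽_2[t]: (t³)·(t³) = t⁶.
Reduce using t⁴ ≡ t + 1 (mod t⁴ + t + 1).
Reduced: t³ + t².

t^3 + t^2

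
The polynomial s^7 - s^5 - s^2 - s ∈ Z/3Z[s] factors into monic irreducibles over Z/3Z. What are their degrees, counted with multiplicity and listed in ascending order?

1, 1, 1, 1, 3

Write g(s) = s^7 - s^5 - s^2 - s.
Roots in Z/3Z: g(0) = 0 → root; g(1) = 1; g(2) = 0 → root.
Linear factors from roots: (s), (s + 1).
Complete factorization: g(s) = (s)·(s + 1)^3·(s^3 - s - 1).
Factor degrees with multiplicity: 1 + 1 + 1 + 1 + 3 = 7.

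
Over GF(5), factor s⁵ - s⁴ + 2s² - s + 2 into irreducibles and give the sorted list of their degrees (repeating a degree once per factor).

5

Write h(s) = s⁵ - s⁴ + 2s² - s + 2.
Roots in GF(5): h(0) = 2; h(1) = 3; h(2) = 4; h(3) = 4; h(4) = 3.
Complete factorization: h(s) = (s⁵ - s⁴ + 2s² - s + 2).
Factor degrees with multiplicity: 5 = 5.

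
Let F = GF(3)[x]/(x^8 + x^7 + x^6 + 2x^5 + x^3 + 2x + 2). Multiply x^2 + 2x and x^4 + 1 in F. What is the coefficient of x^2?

1

Multiply in GF(3)[x]: (x^2 + 2x)·(x^4 + 1) = x^6 + 2x^5 + x^2 + 2x.
Reduced: x^6 + 2x^5 + x^2 + 2x.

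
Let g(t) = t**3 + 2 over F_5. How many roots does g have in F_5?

1

Evaluate at each of the 5 elements of F_5:
g(0) = 2; g(1) = 3; g(2) = 0 → root; g(3) = 4; g(4) = 1.
Roots: {2}.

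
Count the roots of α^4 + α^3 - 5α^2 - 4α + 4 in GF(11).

4

Write h(α) = α^4 + α^3 - 5α^2 - 4α + 4.
Evaluate at each of the 11 elements of GF(11):
h(0) = 4; h(1) = 8; h(2) = 0 → root; h(3) = 0 → root; h(4) = 8; h(5) = 4; h(6) = 3; h(7) = 0 → root; h(8) = 3; h(9) = 0 → root; h(10) = 3.
Roots: {2, 3, 7, 9}.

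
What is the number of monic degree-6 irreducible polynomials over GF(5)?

2580

Gauss's count: N_{5}(6) = (1/6) Σ_{d|6} μ(6/d)·5^d.
Divisors of 6: 1, 2, 3, 6; μ(6/d) for each: 1, -1, -1, 1.
Σ = 5^1 − 5^2 − 5^3 + 5^6 = 15480.
N = 15480/6 = 2580.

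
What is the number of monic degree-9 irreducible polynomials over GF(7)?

4483696

Gauss's count: N_{7}(9) = (1/9) Σ_{d|9} μ(9/d)·7^d.
Divisors of 9: 1, 3, 9; μ(9/d) for each: 0, -1, 1.
Σ = − 7^3 + 7^9 = 40353264.
N = 40353264/9 = 4483696.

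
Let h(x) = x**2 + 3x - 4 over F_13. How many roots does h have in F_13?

Evaluate at each of the 13 elements of F_13:
h(0) = 9; h(1) = 0 → root; h(2) = 6; h(3) = 1; h(4) = 11; h(5) = 10; h(6) = 11; h(7) = 1; h(8) = 6; h(9) = 0 → root; h(10) = 9; h(11) = 7; h(12) = 7.
Roots: {1, 9}.

2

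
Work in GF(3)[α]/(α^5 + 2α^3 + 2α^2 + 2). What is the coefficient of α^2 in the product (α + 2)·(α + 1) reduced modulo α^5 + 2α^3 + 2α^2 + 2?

1

Multiply in GF(3)[α]: (α + 2)·(α + 1) = α^2 + 2.
Reduced: α^2 + 2.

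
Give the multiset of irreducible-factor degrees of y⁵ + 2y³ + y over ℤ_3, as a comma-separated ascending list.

1, 2, 2

Write g(y) = y⁵ + 2y³ + y.
Roots in ℤ_3: g(0) = 0 → root; g(1) = 1; g(2) = 2.
Linear factors from roots: (y).
Complete factorization: g(y) = (y)·(y² + 1)^2.
Factor degrees with multiplicity: 1 + 2 + 2 = 5.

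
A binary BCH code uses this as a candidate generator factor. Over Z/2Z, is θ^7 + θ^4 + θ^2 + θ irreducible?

No

Write h(θ) = θ^7 + θ^4 + θ^2 + θ.
Check for roots in Z/2Z: h(0) = 0 → root; h(1) = 0 → root.
h(0) = 0, so (θ) divides h(θ); h is reducible.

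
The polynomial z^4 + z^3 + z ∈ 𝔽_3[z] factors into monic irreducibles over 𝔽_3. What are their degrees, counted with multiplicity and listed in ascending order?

Write f(z) = z^4 + z^3 + z.
Roots in 𝔽_3: f(0) = 0 → root; f(1) = 0 → root; f(2) = 2.
Linear factors from roots: (z), (z - 1).
Complete factorization: f(z) = (z)·(z - 1)·(z^2 - z - 1).
Factor degrees with multiplicity: 1 + 1 + 2 = 4.

1, 1, 2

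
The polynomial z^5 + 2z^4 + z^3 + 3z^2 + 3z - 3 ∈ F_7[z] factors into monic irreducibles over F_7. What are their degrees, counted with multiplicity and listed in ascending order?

1, 2, 2

Write g(z) = z^5 + 2z^4 + z^3 + 3z^2 + 3z - 3.
Linear factors from roots: (z - 1).
Complete factorization: g(z) = (z - 1)·(z^2 - 2z + 2)·(z^2 - 2z - 2).
Factor degrees with multiplicity: 1 + 2 + 2 = 5.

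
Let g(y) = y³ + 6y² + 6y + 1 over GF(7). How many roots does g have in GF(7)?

Evaluate at each of the 7 elements of GF(7):
g(0) = 1; g(1) = 0 → root; g(2) = 3; g(3) = 2; g(4) = 3; g(5) = 5; g(6) = 0 → root.
Roots: {1, 6}.

2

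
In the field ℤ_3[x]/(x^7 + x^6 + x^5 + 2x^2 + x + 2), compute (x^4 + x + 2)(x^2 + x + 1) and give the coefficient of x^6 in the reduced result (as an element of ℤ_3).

Multiply in ℤ_3[x]: (x^4 + x + 2)·(x^2 + x + 1) = x^6 + x^5 + x^4 + x^3 + 2.
Reduced: x^6 + x^5 + x^4 + x^3 + 2.

1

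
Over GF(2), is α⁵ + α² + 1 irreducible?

Yes

Write m(α) = α⁵ + α² + 1.
Check for roots in GF(2): m(0) = 1; m(1) = 1.
No roots, so no linear factors.
Monic irreducibles of degree 2 over GF(2): α² + α + 1.
None of them divide m (all give nonzero remainder).
No irreducible factor of degree ≤ 2 exists, so m is irreducible over GF(2).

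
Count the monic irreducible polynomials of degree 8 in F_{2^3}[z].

2096640

By the necklace-counting formula, N_8(8) = (1/8) Σ_{d|8} μ(8/d)·8^d.
Divisors of 8: 1, 2, 4, 8; μ(8/d) for each: 0, 0, -1, 1.
Σ = − 8^4 + 8^8 = 16773120.
N = 16773120/8 = 2096640.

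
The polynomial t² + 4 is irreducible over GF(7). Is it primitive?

No

Write f(t) = t² + 4.
|GF(7^2)^×| = 7^2 − 1 = 48. Prime factorization: 48 = 2^4·3.
f is primitive ⇔ t has order 48 in GF(7)[t]/(f), i.e. t^(48/q) ≠ 1 for each prime q | 48.
t^(24) mod f = 1
t^(16) mod f = 2.
Since t^(24) = 1, the order of t divides 24 < 48; not primitive.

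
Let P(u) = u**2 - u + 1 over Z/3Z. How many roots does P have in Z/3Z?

1

Evaluate at each of the 3 elements of Z/3Z:
P(0) = 1; P(1) = 1; P(2) = 0 → root.
Roots: {2}.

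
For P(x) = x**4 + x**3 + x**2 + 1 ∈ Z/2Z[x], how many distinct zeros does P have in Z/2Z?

1

Evaluate at each of the 2 elements of Z/2Z:
P(0) = 1; P(1) = 0 → root.
Roots: {1}.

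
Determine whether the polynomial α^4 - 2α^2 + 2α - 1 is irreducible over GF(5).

No

Write h(α) = α^4 - 2α^2 + 2α - 1.
Check for roots in GF(5): h(0) = 4; h(1) = 0 → root; h(2) = 1; h(3) = 3; h(4) = 1.
h(1) = 0, so (α − 1) divides h(α); h is reducible.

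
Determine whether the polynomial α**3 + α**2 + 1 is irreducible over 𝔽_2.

Yes

Write f(α) = α**3 + α**2 + 1.
Check for roots in 𝔽_2: f(0) = 1; f(1) = 1.
No roots. A degree-3 polynomial over a field with no linear factor is irreducible.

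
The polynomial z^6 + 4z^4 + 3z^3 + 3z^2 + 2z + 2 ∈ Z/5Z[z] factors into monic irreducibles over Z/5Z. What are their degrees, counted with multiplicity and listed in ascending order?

Write g(z) = z^6 + 4z^4 + 3z^3 + 3z^2 + 2z + 2.
Roots in Z/5Z: g(0) = 2; g(1) = 0 → root; g(2) = 0 → root; g(3) = 4; g(4) = 0 → root.
Linear factors from roots: (z + 4), (z + 3), (z + 1).
Complete factorization: g(z) = (z + 1)·(z + 4)·(z + 3)^2·(z^2 + 4z + 2).
Factor degrees with multiplicity: 1 + 1 + 1 + 1 + 2 = 6.

1, 1, 1, 1, 2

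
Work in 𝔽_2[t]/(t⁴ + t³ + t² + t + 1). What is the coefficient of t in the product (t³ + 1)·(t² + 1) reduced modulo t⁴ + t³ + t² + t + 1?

0

Multiply in 𝔽_2[t]: (t³ + 1)·(t² + 1) = t⁵ + t³ + t² + 1.
Reduce using t⁴ ≡ t³ + t² + t + 1 (mod t⁴ + t³ + t² + t + 1).
Reduced: t³ + t².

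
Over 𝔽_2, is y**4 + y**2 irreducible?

Write h(y) = y**4 + y**2.
Check for roots in 𝔽_2: h(0) = 0 → root; h(1) = 0 → root.
h(0) = 0, so (y) divides h(y); h is reducible.

No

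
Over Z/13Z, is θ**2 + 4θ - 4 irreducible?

Yes

Write h(θ) = θ**2 + 4θ - 4.
Check each element of Z/13Z for a root: h(0)=9, h(1)=1, h(2)=8, h(3)=4, h(4)=2, h(5)=2, h(6)=4, h(7)=8, h(8)=1, h(9)=9, h(10)=6, h(11)=5, h(12)=6.
No roots. A degree-2 polynomial over a field with no linear factor is irreducible.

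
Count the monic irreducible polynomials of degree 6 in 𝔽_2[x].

9

x^(2^6) − x is the product of all monic irreducibles of degree dividing 6; Möbius inversion gives N = (1/6) Σ μ(6/d)·2^d.
Divisors of 6: 1, 2, 3, 6; μ(6/d) for each: 1, -1, -1, 1.
Σ = 2^1 − 2^2 − 2^3 + 2^6 = 54.
N = 54/6 = 9.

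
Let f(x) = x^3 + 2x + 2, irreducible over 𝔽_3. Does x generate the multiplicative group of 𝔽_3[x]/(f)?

|GF(3^3)^×| = 3^3 − 1 = 26. Prime factorization: 26 = 2·13.
f is primitive ⇔ x has order 26 in GF(3)[x]/(f), i.e. x^(26/q) ≠ 1 for each prime q | 26.
x^(13) mod f = 1
x^(2) mod f = x^2.
Since x^(13) = 1, the order of x divides 13 < 26; not primitive.

No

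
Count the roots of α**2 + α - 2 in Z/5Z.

Write h(α) = α**2 + α - 2.
Evaluate at each of the 5 elements of Z/5Z:
h(0) = 3; h(1) = 0 → root; h(2) = 4; h(3) = 0 → root; h(4) = 3.
Roots: {1, 3}.

2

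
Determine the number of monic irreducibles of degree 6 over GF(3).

x^(3^6) − x is the product of all monic irreducibles of degree dividing 6; Möbius inversion gives N = (1/6) Σ μ(6/d)·3^d.
Divisors of 6: 1, 2, 3, 6; μ(6/d) for each: 1, -1, -1, 1.
Σ = 3^1 − 3^2 − 3^3 + 3^6 = 696.
N = 696/6 = 116.

116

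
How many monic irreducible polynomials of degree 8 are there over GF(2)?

x^(2^8) − x is the product of all monic irreducibles of degree dividing 8; Möbius inversion gives N = (1/8) Σ μ(8/d)·2^d.
Divisors of 8: 1, 2, 4, 8; μ(8/d) for each: 0, 0, -1, 1.
Σ = − 2^4 + 2^8 = 240.
N = 240/8 = 30.

30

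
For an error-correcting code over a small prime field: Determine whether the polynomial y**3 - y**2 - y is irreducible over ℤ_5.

No

Write P(y) = y**3 - y**2 - y.
Check for roots in ℤ_5: P(0) = 0 → root; P(1) = 4; P(2) = 2; P(3) = 0 → root; P(4) = 4.
P(0) = 0, so (y) divides P(y); P is reducible.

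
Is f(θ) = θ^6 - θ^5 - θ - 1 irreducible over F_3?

Check for roots in F_3: f(0) = 2; f(1) = 1; f(2) = 2.
No roots, so no linear factors.
Monic irreducibles of degree 2 over GF(3): θ^2 + 1, θ^2 + θ - 1, θ^2 - θ - 1.
None of them divide f (all give nonzero remainder).
Degree-3 irreducible divisors: test the 8 monic irreducibles of degree 3 over GF(3).
None of them divide f (all give nonzero remainder).
No irreducible factor of degree ≤ 3 exists, so f is irreducible over GF(3).

Yes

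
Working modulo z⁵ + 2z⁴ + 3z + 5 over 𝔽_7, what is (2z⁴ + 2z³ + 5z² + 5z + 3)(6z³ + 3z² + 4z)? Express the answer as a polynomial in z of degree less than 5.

4z^4 + 3z^3 + z^2

Multiply in 𝔽_7[z]: (2z⁴ + 2z³ + 5z² + 5z + 3)·(6z³ + 3z² + 4z) = 5z⁷ + 4z⁶ + 2z⁵ + 4z⁴ + 4z³ + z² + 5z.
Reduce using z⁵ ≡ 5z⁴ + 4z + 2 (mod z⁵ + 2z⁴ + 3z + 5).
Reduced: 4z⁴ + 3z³ + z².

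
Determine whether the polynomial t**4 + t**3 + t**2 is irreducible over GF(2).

Write f(t) = t**4 + t**3 + t**2.
Check for roots in GF(2): f(0) = 0 → root; f(1) = 1.
f(0) = 0, so (t) divides f(t); f is reducible.

No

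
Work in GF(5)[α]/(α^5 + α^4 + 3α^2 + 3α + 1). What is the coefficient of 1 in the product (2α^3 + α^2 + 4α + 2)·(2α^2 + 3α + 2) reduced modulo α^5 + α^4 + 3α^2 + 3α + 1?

Multiply in GF(5)[α]: (2α^3 + α^2 + 4α + 2)·(2α^2 + 3α + 2) = 4α^5 + 3α^4 + 3α^2 + 4α + 4.
Reduce using α^5 ≡ 4α^4 + 2α^2 + 2α + 4 (mod α^5 + α^4 + 3α^2 + 3α + 1).
Reduced: 4α^4 + α^2 + 2α.

0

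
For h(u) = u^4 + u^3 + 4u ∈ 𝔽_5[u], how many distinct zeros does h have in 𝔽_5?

2

Evaluate at each of the 5 elements of 𝔽_5:
h(0) = 0 → root; h(1) = 1; h(2) = 2; h(3) = 0 → root; h(4) = 1.
Roots: {0, 3}.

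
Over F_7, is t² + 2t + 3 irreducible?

Write f(t) = t² + 2t + 3.
Check for roots in F_7: f(0) = 3; f(1) = 6; f(2) = 4; f(3) = 4; f(4) = 6; f(5) = 3; f(6) = 2.
No roots. A degree-2 polynomial over a field with no linear factor is irreducible.

Yes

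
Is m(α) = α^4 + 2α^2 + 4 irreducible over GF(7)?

No

Check for roots in GF(7): m(0) = 4; m(1) = 0 → root; m(2) = 0 → root; m(3) = 5; m(4) = 5; m(5) = 0 → root; m(6) = 0 → root.
m(1) = 0, so (α − 1) divides m(α); m is reducible.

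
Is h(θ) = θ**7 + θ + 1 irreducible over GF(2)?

Yes

Check for roots in GF(2): h(0) = 1; h(1) = 1.
No roots, so no linear factors.
Monic irreducibles of degree 2 over GF(2): θ**2 + θ + 1.
None of them divide h (all give nonzero remainder).
Monic irreducibles of degree 3 over GF(2): θ**3 + θ + 1, θ**3 + θ**2 + 1.
None of them divide h (all give nonzero remainder).
No irreducible factor of degree ≤ 3 exists, so h is irreducible over GF(2).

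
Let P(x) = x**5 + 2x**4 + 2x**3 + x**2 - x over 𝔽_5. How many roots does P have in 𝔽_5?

Evaluate at each of the 5 elements of 𝔽_5:
P(0) = 0 → root; P(1) = 0 → root; P(2) = 2; P(3) = 0 → root; P(4) = 1.
Roots: {0, 1, 3}.

3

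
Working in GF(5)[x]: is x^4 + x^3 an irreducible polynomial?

Write h(x) = x^4 + x^3.
Check for roots in GF(5): h(0) = 0 → root; h(1) = 2; h(2) = 4; h(3) = 3; h(4) = 0 → root.
h(0) = 0, so (x) divides h(x); h is reducible.

No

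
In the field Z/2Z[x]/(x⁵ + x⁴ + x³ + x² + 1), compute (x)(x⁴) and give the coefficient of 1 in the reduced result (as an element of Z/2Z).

1

Multiply in Z/2Z[x]: (x)·(x⁴) = x⁵.
Reduce using x⁵ ≡ x⁴ + x³ + x² + 1 (mod x⁵ + x⁴ + x³ + x² + 1).
Reduced: x⁴ + x³ + x² + 1.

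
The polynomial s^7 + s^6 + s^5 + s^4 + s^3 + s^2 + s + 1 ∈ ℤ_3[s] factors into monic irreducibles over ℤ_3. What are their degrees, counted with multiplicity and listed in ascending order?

1, 2, 2, 2

Write f(s) = s^7 + s^6 + s^5 + s^4 + s^3 + s^2 + s + 1.
Roots in ℤ_3: f(0) = 1; f(1) = 2; f(2) = 0 → root.
Linear factors from roots: (s + 1).
Complete factorization: f(s) = (s + 1)·(s^2 + 1)·(s^2 + s + 2)·(s^2 + 2s + 2).
Factor degrees with multiplicity: 1 + 2 + 2 + 2 = 7.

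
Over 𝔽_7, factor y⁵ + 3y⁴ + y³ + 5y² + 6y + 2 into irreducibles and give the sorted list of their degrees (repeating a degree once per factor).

Write f(y) = y⁵ + 3y⁴ + y³ + 5y² + 6y + 2.
Complete factorization: f(y) = (y⁵ + 3y⁴ + y³ + 5y² + 6y + 2).
Factor degrees with multiplicity: 5 = 5.

5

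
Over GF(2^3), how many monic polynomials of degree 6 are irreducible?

By the necklace-counting formula, N_8(6) = (1/6) Σ_{d|6} μ(6/d)·8^d.
Divisors of 6: 1, 2, 3, 6; μ(6/d) for each: 1, -1, -1, 1.
Σ = 8^1 − 8^2 − 8^3 + 8^6 = 261576.
N = 261576/6 = 43596.

43596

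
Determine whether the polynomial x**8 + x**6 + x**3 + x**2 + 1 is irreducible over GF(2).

Yes

Write h(x) = x**8 + x**6 + x**3 + x**2 + 1.
Check for roots in GF(2): h(0) = 1; h(1) = 1.
No roots, so no linear factors.
Monic irreducibles of degree 2 over GF(2): x**2 + x + 1.
None of them divide h (all give nonzero remainder).
Monic irreducibles of degree 3 over GF(2): x**3 + x + 1, x**3 + x**2 + 1.
None of them divide h (all give nonzero remainder).
Monic irreducibles of degree 4 over GF(2): x**4 + x + 1, x**4 + x**3 + 1, x**4 + x**3 + x**2 + x + 1.
None of them divide h (all give nonzero remainder).
No irreducible factor of degree ≤ 4 exists, so h is irreducible over GF(2).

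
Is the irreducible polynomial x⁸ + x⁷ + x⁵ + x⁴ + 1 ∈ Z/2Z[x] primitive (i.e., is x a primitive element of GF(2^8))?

Write f(x) = x⁸ + x⁷ + x⁵ + x⁴ + 1.
|GF(2^8)^×| = 2^8 − 1 = 255. Prime factorization: 255 = 3·5·17.
f is primitive ⇔ x has order 255 in GF(2)[x]/(f), i.e. x^(255/q) ≠ 1 for each prime q | 255.
x^(85) mod f = x⁷ + x⁶ + x³ + x² + 1.
x^(51) mod f = 1
x^(15) mod f = x⁵ + x⁴ + x + 1.
Since x^(51) = 1, the order of x divides 51 < 255; not primitive.

No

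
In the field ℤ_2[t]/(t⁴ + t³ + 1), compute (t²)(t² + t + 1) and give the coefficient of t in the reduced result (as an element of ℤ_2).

Multiply in ℤ_2[t]: (t²)·(t² + t + 1) = t⁴ + t³ + t².
Reduce using t⁴ ≡ t³ + 1 (mod t⁴ + t³ + 1).
Reduced: t² + 1.

0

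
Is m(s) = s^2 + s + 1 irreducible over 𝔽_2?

Check for roots in 𝔽_2: m(0) = 1; m(1) = 1.
No roots. A degree-2 polynomial over a field with no linear factor is irreducible.

Yes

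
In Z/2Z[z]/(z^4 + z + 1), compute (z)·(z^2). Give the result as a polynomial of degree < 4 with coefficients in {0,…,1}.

z^3

Multiply in Z/2Z[z]: (z)·(z^2) = z^3.
Reduced: z^3.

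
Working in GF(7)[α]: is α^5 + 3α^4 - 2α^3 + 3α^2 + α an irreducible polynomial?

No

Write P(α) = α^5 + 3α^4 - 2α^3 + 3α^2 + α.
Check for roots in GF(7): P(0) = 0 → root; P(1) = 6; P(2) = 1; P(3) = 0 → root; P(4) = 1; P(5) = 0 → root; P(6) = 6.
P(0) = 0, so (α) divides P(α); P is reducible.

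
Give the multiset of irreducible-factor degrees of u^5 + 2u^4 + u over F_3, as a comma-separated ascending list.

Write h(u) = u^5 + 2u^4 + u.
Roots in F_3: h(0) = 0 → root; h(1) = 1; h(2) = 0 → root.
Linear factors from roots: (u), (u + 1).
Complete factorization: h(u) = (u)·(u + 1)·(u^3 + u^2 + 2u + 1).
Factor degrees with multiplicity: 1 + 1 + 3 = 5.

1, 1, 3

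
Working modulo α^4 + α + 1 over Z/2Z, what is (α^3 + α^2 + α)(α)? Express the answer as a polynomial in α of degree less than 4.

α^3 + α^2 + α + 1

Multiply in Z/2Z[α]: (α^3 + α^2 + α)·(α) = α^4 + α^3 + α^2.
Reduce using α^4 ≡ α + 1 (mod α^4 + α + 1).
Reduced: α^3 + α^2 + α + 1.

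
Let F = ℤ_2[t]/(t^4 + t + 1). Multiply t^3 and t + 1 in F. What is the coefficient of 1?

1

Multiply in ℤ_2[t]: (t^3)·(t + 1) = t^4 + t^3.
Reduce using t^4 ≡ t + 1 (mod t^4 + t + 1).
Reduced: t^3 + t + 1.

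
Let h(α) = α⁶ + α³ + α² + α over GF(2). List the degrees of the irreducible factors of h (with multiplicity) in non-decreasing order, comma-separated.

1, 1, 1, 3

Roots in GF(2): h(0) = 0 → root; h(1) = 0 → root.
Linear factors from roots: (α), (α + 1).
Complete factorization: h(α) = (α)·(α + 1)^2·(α³ + α + 1).
Factor degrees with multiplicity: 1 + 1 + 1 + 3 = 6.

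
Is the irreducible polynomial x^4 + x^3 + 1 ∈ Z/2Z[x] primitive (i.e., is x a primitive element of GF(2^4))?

Yes

Write f(x) = x^4 + x^3 + 1.
|GF(2^4)^×| = 2^4 − 1 = 15. Prime factorization: 15 = 3·5.
f is primitive ⇔ x has order 15 in GF(2)[x]/(f), i.e. x^(15/q) ≠ 1 for each prime q | 15.
x^(5) mod f = x^3 + x + 1.
x^(3) mod f = x^3.
None equal 1, so x has full order 15; f is primitive.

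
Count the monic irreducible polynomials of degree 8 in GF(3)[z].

810

Gauss's count: N_{3}(8) = (1/8) Σ_{d|8} μ(8/d)·3^d.
Divisors of 8: 1, 2, 4, 8; μ(8/d) for each: 0, 0, -1, 1.
Σ = − 3^4 + 3^8 = 6480.
N = 6480/8 = 810.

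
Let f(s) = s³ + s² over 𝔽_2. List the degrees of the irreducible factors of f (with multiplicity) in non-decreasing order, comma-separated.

Roots in 𝔽_2: f(0) = 0 → root; f(1) = 0 → root.
Linear factors from roots: (s), (s + 1).
Complete factorization: f(s) = (s + 1)·(s)^2.
Factor degrees with multiplicity: 1 + 1 + 1 = 3.

1, 1, 1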